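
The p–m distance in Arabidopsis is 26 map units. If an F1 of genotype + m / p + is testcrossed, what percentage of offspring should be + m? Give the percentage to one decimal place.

37.0%

A map distance of 26 map units corresponds to a recombination frequency of 0.260.
The F1 is + m / p +, so + m is a parental gamete class with expected frequency (1 − r)/2 = 0.740/2 = 0.3700.
That is 0.3700 = 37.0% of the progeny.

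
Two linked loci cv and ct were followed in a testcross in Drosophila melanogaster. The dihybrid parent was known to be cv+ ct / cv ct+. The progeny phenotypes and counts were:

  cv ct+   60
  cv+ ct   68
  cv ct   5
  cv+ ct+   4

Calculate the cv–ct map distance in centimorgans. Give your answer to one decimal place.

The recombinant classes are cv+ ct+ and cv ct: 4 + 5 = 9.
Recombination frequency = 9/137 = 0.0657 ≈ 6.6%, i.e. 6.6 centimorgans.

6.6 centimorgans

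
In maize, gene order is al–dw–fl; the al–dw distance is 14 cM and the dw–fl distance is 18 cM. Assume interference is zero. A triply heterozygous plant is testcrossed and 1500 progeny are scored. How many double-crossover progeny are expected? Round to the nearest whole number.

Map distances give recombination frequencies of 0.140 and 0.180 for the two intervals.
With no interference, expected double-crossover frequency = 0.140 × 0.180 = 0.02520.
Expected number = 0.02520 × 1500 = 37.80 ≈ 38.

38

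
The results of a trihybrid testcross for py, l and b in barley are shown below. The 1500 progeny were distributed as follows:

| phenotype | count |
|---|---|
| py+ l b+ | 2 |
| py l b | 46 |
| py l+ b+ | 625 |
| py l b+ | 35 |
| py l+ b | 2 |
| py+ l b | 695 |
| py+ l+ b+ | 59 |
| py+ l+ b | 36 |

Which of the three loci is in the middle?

The two most frequent reciprocal classes, py l+ b+ and py+ l b, are the parental types, so the F1 was py l+ b+ / py+ l b.
The two rarest classes, py l+ b and py+ l b+, are the double crossovers. Comparing them with the parentals, only the b allele has switched, so b is the middle locus and the order is py – b – l.

b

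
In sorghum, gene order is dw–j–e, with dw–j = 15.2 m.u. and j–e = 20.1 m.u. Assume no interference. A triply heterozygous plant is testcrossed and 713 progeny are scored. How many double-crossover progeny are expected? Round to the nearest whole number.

22

Map distances give recombination frequencies of 0.152 and 0.201 for the two intervals.
With no interference, expected double-crossover frequency = 0.152 × 0.201 = 0.03055.
Expected number = 0.03055 × 713 = 21.78 ≈ 22.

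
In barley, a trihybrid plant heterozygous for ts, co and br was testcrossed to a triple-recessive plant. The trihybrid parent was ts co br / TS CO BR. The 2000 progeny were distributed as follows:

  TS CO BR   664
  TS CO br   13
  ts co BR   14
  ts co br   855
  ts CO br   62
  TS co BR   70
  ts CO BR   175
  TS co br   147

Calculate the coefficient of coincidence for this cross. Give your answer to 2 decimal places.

0.97

The two rarest classes, ts co BR and TS CO br, are the double crossovers. Comparing them with the parentals, only the br allele has switched, so br is the middle locus and the order is co – br – ts.
co–br: (132 + 27)/2000 = 0.0795; br–ts: (322 + 27)/2000 = 0.1745.
Expected DCO frequency = 0.0795 × 0.1745 ≈ 0.01387; observed = 27/2000 ≈ 0.01350.
Coefficient of coincidence = 0.01350/0.01387 ≈ 0.97.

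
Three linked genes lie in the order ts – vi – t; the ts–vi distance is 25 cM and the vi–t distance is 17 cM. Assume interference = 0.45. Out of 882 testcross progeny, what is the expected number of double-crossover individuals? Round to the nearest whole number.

Map distances give recombination frequencies of 0.250 and 0.170 for the two intervals.
With interference 0.45 (so coincidence = 0.55), expected double-crossover frequency = 0.250 × 0.170 × 0.55 = 0.02338.
Expected number = 0.02338 × 882 = 20.62 ≈ 21.

21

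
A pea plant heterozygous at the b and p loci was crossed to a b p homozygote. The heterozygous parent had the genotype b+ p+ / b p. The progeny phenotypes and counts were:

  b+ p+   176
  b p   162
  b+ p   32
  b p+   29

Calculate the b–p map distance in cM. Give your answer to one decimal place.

15.3 cM

The recombinant classes are b+ p and b p+: 32 + 29 = 61.
Recombination frequency = 61/399 = 0.1529 ≈ 15.3%, i.e. 15.3 cM.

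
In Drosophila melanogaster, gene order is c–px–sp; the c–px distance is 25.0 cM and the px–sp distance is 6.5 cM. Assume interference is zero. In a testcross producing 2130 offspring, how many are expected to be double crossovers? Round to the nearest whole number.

35

Map distances give recombination frequencies of 0.250 and 0.065 for the two intervals.
With no interference, expected double-crossover frequency = 0.250 × 0.065 = 0.01625.
Expected number = 0.01625 × 2130 = 34.61 ≈ 35.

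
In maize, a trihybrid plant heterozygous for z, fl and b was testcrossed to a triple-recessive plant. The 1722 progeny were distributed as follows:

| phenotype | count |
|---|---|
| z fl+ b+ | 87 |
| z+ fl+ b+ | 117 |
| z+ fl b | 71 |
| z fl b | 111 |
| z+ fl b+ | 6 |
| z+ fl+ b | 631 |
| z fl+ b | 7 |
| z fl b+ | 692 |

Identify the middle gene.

The two most frequent reciprocal classes, z fl b+ and z+ fl+ b, are the parental types, so the F1 was z fl b+ / z+ fl+ b.
The two rarest classes, z+ fl b+ and z fl+ b, are the double crossovers. Comparing them with the parentals, only the z allele has switched, so z is the middle locus and the order is fl – z – b.

z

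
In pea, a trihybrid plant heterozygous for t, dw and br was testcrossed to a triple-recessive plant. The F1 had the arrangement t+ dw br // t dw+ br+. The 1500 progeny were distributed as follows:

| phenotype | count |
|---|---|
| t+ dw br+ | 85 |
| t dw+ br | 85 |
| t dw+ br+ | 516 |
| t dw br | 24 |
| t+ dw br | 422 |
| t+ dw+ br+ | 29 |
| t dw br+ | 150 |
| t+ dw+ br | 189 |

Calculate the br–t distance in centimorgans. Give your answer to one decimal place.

14.9 centimorgans

The two rarest classes, t dw br and t+ dw+ br+, are the double crossovers. Comparing them with the parentals, only the t allele has switched, so t is the middle locus and the order is br – t – dw.
Crossovers in the br–t interval produce the single-crossover classes t+ dw br+ and t dw+ br (85 + 85 = 170) plus the double crossovers (53).
RF(br–t) = (170 + 53) / 1500 = 223/1500 = 0.1487 → 14.9 centimorgans.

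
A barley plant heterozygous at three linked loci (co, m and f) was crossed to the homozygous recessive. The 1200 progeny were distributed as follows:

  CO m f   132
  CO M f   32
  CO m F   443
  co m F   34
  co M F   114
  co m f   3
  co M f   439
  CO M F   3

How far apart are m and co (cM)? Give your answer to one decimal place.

6.0 cM

The two most frequent reciprocal classes, CO m F and co M f, are the parental types, so the F1 was CO m F / co M f.
The two rarest classes, CO M F and co m f, are the double crossovers. Comparing them with the parentals, only the m allele has switched, so m is the middle locus and the order is co – m – f.
Crossovers in the co–m interval produce the single-crossover classes co m F and CO M f (34 + 32 = 66) plus the double crossovers (6).
RF(co–m) = (66 + 6) / 1200 = 72/1200 = 0.0600 → 6.0 cM.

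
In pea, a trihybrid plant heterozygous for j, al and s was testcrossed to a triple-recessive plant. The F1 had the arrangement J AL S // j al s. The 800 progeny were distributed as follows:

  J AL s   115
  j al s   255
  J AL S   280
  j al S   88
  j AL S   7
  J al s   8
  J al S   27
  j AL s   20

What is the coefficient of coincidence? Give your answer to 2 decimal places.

0.89

The two rarest classes, j AL S and J al s, are the double crossovers. Comparing them with the parentals, only the j allele has switched, so j is the middle locus and the order is al – j – s.
al–j: (47 + 15)/800 = 0.0775; j–s: (203 + 15)/800 = 0.2725.
Expected DCO frequency = 0.0775 × 0.2725 ≈ 0.02112; observed = 15/800 ≈ 0.01875.
Coefficient of coincidence = 0.01875/0.02112 ≈ 0.89.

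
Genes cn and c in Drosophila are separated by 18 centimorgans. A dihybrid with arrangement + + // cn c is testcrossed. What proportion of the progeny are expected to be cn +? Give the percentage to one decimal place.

9.0%

A map distance of 18 centimorgans corresponds to a recombination frequency of 0.180.
The F1 is + + / cn c, so cn + is a recombinant gamete class with expected frequency r/2 = 0.180/2 = 0.0900.
That is 0.0900 = 9.0% of the progeny.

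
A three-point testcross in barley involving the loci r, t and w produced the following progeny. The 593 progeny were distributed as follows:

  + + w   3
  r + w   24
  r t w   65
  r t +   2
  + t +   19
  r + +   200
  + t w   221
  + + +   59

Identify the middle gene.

The two most frequent reciprocal classes, + t w and r + +, are the parental types, so the F1 was + t w / r + +.
The two rarest classes, + + w and r t +, are the double crossovers. Comparing them with the parentals, only the t allele has switched, so t is the middle locus and the order is w – t – r.

t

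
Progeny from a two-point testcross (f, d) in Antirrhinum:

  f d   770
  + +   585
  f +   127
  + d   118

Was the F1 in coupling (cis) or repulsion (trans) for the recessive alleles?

cis

The two most frequent classes are + + (585) and f d (770); these are the parental (non-recombinant) types.
So the F1 carried + + on one chromosome and f d on the other — the recessive alleles are on the same chromosome (cis / coupling).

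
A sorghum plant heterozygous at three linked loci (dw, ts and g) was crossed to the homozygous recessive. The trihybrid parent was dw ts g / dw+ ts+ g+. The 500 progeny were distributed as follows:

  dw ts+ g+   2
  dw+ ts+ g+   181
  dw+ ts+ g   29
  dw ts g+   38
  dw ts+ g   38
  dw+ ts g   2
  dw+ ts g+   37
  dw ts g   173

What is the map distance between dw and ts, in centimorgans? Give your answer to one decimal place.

15.8 centimorgans

The two rarest classes, dw+ ts g and dw ts+ g+, are the double crossovers. Comparing them with the parentals, only the dw allele has switched, so dw is the middle locus and the order is g – dw – ts.
Crossovers in the dw–ts interval produce the single-crossover classes dw ts+ g and dw+ ts g+ (38 + 37 = 75) plus the double crossovers (4).
RF(dw–ts) = (75 + 4) / 500 = 79/500 = 0.1580 → 15.8 centimorgans.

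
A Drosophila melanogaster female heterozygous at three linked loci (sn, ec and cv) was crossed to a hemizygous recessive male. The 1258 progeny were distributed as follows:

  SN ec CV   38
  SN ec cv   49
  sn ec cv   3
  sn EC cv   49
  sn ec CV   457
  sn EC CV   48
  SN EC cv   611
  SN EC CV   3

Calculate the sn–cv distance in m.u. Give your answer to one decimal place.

7.4 m.u.

The two most frequent reciprocal classes, sn ec CV and SN EC cv, are the parental types, so the F1 was sn ec CV / SN EC cv.
The two rarest classes, sn ec cv and SN EC CV, are the double crossovers. Comparing them with the parentals, only the cv allele has switched, so cv is the middle locus and the order is ec – cv – sn.
Crossovers in the cv–sn interval produce the single-crossover classes SN ec CV and sn EC cv (38 + 49 = 87) plus the double crossovers (6).
RF(cv–sn) = (87 + 6) / 1258 = 93/1258 = 0.0739 → 7.4 m.u.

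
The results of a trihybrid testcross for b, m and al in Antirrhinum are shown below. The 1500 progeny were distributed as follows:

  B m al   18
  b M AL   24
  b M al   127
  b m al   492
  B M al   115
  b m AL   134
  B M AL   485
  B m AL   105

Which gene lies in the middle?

The two most frequent reciprocal classes, B M AL and b m al, are the parental types, so the F1 was B M AL / b m al.
The two rarest classes, b M AL and B m al, are the double crossovers. Comparing them with the parentals, only the b allele has switched, so b is the middle locus and the order is m – b – al.

b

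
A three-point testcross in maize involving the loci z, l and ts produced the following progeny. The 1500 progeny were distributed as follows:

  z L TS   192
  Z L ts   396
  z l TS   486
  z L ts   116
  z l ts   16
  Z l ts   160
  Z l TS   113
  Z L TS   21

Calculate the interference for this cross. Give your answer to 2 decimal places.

0.46

The two most frequent reciprocal classes, z l TS and Z L ts, are the parental types, so the F1 was z l TS / Z L ts.
The two rarest classes, z l ts and Z L TS, are the double crossovers. Comparing them with the parentals, only the ts allele has switched, so ts is the middle locus and the order is l – ts – z.
l–ts: (352 + 37)/1500 = 0.2593; ts–z: (229 + 37)/1500 = 0.1773.
Expected DCO frequency = 0.2593 × 0.1773 ≈ 0.04597; observed = 37/1500 ≈ 0.02467.
Coefficient of coincidence = 0.02467/0.04597 ≈ 0.54; interference = 1 − 0.54 = 0.46.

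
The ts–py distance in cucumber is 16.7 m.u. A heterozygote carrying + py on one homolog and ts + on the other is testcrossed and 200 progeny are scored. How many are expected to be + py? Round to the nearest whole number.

A map distance of 16.7 m.u. corresponds to a recombination frequency of 0.167.
The F1 is + py / ts +, so + py is a parental gamete class with expected frequency (1 − r)/2 = 0.833/2 = 0.4165.
Expected number = 0.4165 × 200 = 83.30 ≈ 83.

83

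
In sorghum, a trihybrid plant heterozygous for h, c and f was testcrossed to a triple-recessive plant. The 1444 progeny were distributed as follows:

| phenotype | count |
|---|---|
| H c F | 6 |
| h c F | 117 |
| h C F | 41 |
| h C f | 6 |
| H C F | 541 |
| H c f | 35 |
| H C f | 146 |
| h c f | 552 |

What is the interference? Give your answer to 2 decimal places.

The two most frequent reciprocal classes, h c f and H C F, are the parental types, so the F1 was h c f / H C F.
The two rarest classes, h C f and H c F, are the double crossovers. Comparing them with the parentals, only the c allele has switched, so c is the middle locus and the order is h – c – f.
h–c: (76 + 12)/1444 = 0.0609; c–f: (263 + 12)/1444 = 0.1904.
Expected DCO frequency = 0.0609 × 0.1904 ≈ 0.01160; observed = 12/1444 ≈ 0.00831.
Coefficient of coincidence = 0.00831/0.01160 ≈ 0.72; interference = 1 − 0.72 = 0.28.

0.28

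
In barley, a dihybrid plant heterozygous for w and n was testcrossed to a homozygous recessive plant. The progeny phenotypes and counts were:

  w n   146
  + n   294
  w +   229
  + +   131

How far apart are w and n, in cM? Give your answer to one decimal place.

The two most frequent classes, + n (294) and w + (229), are the parental types, so the F1 was + n / w +.
The recombinant classes are + + and w n: 131 + 146 = 277.
Recombination frequency = 277/800 = 0.3463 ≈ 34.6%, i.e. 34.6 cM.

34.6 cM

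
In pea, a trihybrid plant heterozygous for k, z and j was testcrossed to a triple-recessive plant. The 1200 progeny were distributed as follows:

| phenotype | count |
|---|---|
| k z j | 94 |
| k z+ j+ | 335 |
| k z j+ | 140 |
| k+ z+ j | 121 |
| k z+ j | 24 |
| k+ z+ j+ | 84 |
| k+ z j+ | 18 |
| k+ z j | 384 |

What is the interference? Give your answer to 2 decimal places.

The two most frequent reciprocal classes, k+ z j and k z+ j+, are the parental types, so the F1 was k+ z j / k z+ j+.
The two rarest classes, k+ z j+ and k z+ j, are the double crossovers. Comparing them with the parentals, only the j allele has switched, so j is the middle locus and the order is k – j – z.
k–j: (178 + 42)/1200 = 0.1833; j–z: (261 + 42)/1200 = 0.2525.
Expected DCO frequency = 0.1833 × 0.2525 ≈ 0.04628; observed = 42/1200 ≈ 0.03500.
Coefficient of coincidence = 0.03500/0.04628 ≈ 0.76; interference = 1 − 0.76 = 0.24.

0.24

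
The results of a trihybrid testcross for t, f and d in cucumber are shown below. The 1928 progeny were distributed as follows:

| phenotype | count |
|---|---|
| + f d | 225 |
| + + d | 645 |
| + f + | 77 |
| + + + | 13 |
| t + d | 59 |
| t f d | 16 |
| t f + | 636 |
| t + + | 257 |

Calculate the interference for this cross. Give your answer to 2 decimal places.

0.34

The two most frequent reciprocal classes, + + d and t f +, are the parental types, so the F1 was + + d / t f +.
The two rarest classes, + + + and t f d, are the double crossovers. Comparing them with the parentals, only the d allele has switched, so d is the middle locus and the order is t – d – f.
t–d: (136 + 29)/1928 = 0.0856; d–f: (482 + 29)/1928 = 0.2650.
Expected DCO frequency = 0.0856 × 0.2650 ≈ 0.02268; observed = 29/1928 ≈ 0.01504.
Coefficient of coincidence = 0.01504/0.02268 ≈ 0.66; interference = 1 − 0.66 = 0.34.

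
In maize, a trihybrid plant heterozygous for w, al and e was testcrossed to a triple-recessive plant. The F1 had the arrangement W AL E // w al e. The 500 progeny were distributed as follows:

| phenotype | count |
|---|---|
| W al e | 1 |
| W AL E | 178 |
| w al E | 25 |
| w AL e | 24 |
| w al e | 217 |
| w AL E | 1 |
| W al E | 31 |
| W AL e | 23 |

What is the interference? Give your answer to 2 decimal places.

The two rarest classes, w AL E and W al e, are the double crossovers. Comparing them with the parentals, only the w allele has switched, so w is the middle locus and the order is al – w – e.
al–w: (55 + 2)/500 = 0.1140; w–e: (48 + 2)/500 = 0.1000.
Expected DCO frequency = 0.1140 × 0.1000 ≈ 0.01140; observed = 2/500 ≈ 0.00400.
Coefficient of coincidence = 0.00400/0.01140 ≈ 0.35; interference = 1 − 0.35 = 0.65.

0.65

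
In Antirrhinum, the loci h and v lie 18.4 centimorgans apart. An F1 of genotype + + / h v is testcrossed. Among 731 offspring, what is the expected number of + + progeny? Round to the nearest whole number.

A map distance of 18.4 centimorgans corresponds to a recombination frequency of 0.184.
The F1 is + + / h v, so + + is a parental gamete class with expected frequency (1 − r)/2 = 0.816/2 = 0.4080.
Expected number = 0.4080 × 731 = 298.25 ≈ 298.

298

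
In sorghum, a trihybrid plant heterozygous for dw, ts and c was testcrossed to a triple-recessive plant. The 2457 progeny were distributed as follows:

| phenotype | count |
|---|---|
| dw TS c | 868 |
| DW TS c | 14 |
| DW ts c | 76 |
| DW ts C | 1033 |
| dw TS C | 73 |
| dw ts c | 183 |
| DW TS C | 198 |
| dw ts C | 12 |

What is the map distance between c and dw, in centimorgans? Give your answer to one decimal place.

7.1 centimorgans

The two most frequent reciprocal classes, dw TS c and DW ts C, are the parental types, so the F1 was dw TS c / DW ts C.
The two rarest classes, DW TS c and dw ts C, are the double crossovers. Comparing them with the parentals, only the dw allele has switched, so dw is the middle locus and the order is c – dw – ts.
Crossovers in the c–dw interval produce the single-crossover classes dw TS C and DW ts c (73 + 76 = 149) plus the double crossovers (26).
RF(c–dw) = (149 + 26) / 2457 = 175/2457 = 0.0712 → 7.1 centimorgans.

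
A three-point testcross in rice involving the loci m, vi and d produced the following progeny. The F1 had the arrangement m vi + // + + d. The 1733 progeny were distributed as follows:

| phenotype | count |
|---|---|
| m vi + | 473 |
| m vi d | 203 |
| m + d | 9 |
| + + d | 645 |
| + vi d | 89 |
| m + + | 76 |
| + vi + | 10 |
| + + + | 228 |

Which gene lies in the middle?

m

The two rarest classes, + vi + and m + d, are the double crossovers. Comparing them with the parentals, only the m allele has switched, so m is the middle locus and the order is d – m – vi.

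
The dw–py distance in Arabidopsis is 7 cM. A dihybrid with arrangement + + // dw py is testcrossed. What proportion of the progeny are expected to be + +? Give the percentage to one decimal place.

A map distance of 7 cM corresponds to a recombination frequency of 0.070.
The F1 is + + / dw py, so + + is a parental gamete class with expected frequency (1 − r)/2 = 0.930/2 = 0.4650.
That is 0.4650 = 46.5% of the progeny.

46.5%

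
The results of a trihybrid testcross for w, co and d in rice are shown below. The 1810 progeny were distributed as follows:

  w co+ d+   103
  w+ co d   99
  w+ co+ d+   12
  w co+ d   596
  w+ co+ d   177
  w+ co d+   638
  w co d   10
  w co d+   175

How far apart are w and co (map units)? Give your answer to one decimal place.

The two most frequent reciprocal classes, w co+ d and w+ co d+, are the parental types, so the F1 was w co+ d / w+ co d+.
The two rarest classes, w co d and w+ co+ d+, are the double crossovers. Comparing them with the parentals, only the co allele has switched, so co is the middle locus and the order is w – co – d.
Crossovers in the w–co interval produce the single-crossover classes w+ co+ d and w co d+ (177 + 175 = 352) plus the double crossovers (22).
RF(w–co) = (352 + 22) / 1810 = 374/1810 = 0.2066 → 20.7 map units.

20.7 map units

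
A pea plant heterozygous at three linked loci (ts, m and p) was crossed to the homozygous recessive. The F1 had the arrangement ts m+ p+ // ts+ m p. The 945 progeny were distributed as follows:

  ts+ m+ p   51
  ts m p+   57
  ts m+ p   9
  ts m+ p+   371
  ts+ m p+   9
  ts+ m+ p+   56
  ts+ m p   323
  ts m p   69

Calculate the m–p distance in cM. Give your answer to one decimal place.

13.3 cM

The two rarest classes, ts m+ p and ts+ m p+, are the double crossovers. Comparing them with the parentals, only the p allele has switched, so p is the middle locus and the order is ts – p – m.
Crossovers in the p–m interval produce the single-crossover classes ts m p+ and ts+ m+ p (57 + 51 = 108) plus the double crossovers (18).
RF(p–m) = (108 + 18) / 945 = 126/945 = 0.1333 → 13.3 cM.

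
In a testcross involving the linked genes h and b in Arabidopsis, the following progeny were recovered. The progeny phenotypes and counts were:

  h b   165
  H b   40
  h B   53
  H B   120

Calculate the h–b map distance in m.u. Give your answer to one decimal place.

The two most frequent classes, H B (120) and h b (165), are the parental types, so the F1 was H B / h b.
The recombinant classes are H b and h B: 40 + 53 = 93.
Recombination frequency = 93/378 = 0.2460 ≈ 24.6%, i.e. 24.6 m.u.

24.6 m.u.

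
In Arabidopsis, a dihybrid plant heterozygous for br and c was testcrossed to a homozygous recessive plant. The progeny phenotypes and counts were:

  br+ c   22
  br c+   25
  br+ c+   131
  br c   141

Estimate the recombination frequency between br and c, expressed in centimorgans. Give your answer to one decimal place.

The two most frequent classes, br+ c+ (131) and br c (141), are the parental types, so the F1 was br+ c+ / br c.
The recombinant classes are br+ c and br c+: 22 + 25 = 47.
Recombination frequency = 47/319 = 0.1473 ≈ 14.7%, i.e. 14.7 centimorgans.

14.7 centimorgans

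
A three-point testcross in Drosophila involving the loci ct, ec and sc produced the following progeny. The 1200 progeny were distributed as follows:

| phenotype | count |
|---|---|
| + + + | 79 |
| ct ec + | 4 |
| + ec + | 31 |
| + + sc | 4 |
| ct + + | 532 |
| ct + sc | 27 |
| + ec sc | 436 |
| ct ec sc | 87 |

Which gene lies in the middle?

ec

The two most frequent reciprocal classes, ct + + and + ec sc, are the parental types, so the F1 was ct + + / + ec sc.
The two rarest classes, ct ec + and + + sc, are the double crossovers. Comparing them with the parentals, only the ec allele has switched, so ec is the middle locus and the order is sc – ec – ct.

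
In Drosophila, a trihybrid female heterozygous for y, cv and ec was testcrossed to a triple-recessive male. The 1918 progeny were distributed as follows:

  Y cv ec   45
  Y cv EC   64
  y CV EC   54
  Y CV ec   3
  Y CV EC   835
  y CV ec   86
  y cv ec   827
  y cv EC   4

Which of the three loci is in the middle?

ec

The two most frequent reciprocal classes, y cv ec and Y CV EC, are the parental types, so the F1 was y cv ec / Y CV EC.
The two rarest classes, y cv EC and Y CV ec, are the double crossovers. Comparing them with the parentals, only the ec allele has switched, so ec is the middle locus and the order is y – ec – cv.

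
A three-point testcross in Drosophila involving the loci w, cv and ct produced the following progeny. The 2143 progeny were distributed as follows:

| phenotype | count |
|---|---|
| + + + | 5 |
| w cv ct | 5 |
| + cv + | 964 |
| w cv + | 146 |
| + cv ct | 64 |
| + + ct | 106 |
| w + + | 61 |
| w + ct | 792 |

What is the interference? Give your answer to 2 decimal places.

The two most frequent reciprocal classes, w + ct and + cv +, are the parental types, so the F1 was w + ct / + cv +.
The two rarest classes, w cv ct and + + +, are the double crossovers. Comparing them with the parentals, only the cv allele has switched, so cv is the middle locus and the order is w – cv – ct.
w–cv: (252 + 10)/2143 = 0.1223; cv–ct: (125 + 10)/2143 = 0.0630.
Expected DCO frequency = 0.1223 × 0.0630 ≈ 0.00770; observed = 10/2143 ≈ 0.00467.
Coefficient of coincidence = 0.00467/0.00770 ≈ 0.61; interference = 1 − 0.61 = 0.39.

0.39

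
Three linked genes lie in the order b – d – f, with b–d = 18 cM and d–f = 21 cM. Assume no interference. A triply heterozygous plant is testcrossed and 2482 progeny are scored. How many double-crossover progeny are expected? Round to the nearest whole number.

Map distances give recombination frequencies of 0.180 and 0.210 for the two intervals.
With no interference, expected double-crossover frequency = 0.180 × 0.210 = 0.03780.
Expected number = 0.03780 × 2482 = 93.82 ≈ 94.

94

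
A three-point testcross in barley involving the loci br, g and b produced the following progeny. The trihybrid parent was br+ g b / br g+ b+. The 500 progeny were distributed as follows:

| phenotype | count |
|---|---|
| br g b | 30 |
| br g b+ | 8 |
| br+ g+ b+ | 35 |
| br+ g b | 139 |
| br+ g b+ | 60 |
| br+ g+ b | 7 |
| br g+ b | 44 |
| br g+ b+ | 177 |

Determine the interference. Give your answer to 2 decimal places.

The two rarest classes, br+ g+ b and br g b+, are the double crossovers. Comparing them with the parentals, only the g allele has switched, so g is the middle locus and the order is br – g – b.
br–g: (65 + 15)/500 = 0.1600; g–b: (104 + 15)/500 = 0.2380.
Expected DCO frequency = 0.1600 × 0.2380 ≈ 0.03808; observed = 15/500 ≈ 0.03000.
Coefficient of coincidence = 0.03000/0.03808 ≈ 0.79; interference = 1 − 0.79 = 0.21.

0.21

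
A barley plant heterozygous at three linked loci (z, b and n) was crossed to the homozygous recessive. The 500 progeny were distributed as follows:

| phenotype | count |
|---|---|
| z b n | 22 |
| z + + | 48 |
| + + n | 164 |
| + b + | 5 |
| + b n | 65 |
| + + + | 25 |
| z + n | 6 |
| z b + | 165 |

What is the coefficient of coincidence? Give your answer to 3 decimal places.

0.765

The two most frequent reciprocal classes, z b + and + + n, are the parental types, so the F1 was z b + / + + n.
The two rarest classes, + b + and z + n, are the double crossovers. Comparing them with the parentals, only the z allele has switched, so z is the middle locus and the order is n – z – b.
n–z: (47 + 11)/500 = 0.1160; z–b: (113 + 11)/500 = 0.2480.
Expected DCO frequency = 0.1160 × 0.2480 ≈ 0.02877; observed = 11/500 ≈ 0.02200.
Coefficient of coincidence = 0.02200/0.02877 ≈ 0.765.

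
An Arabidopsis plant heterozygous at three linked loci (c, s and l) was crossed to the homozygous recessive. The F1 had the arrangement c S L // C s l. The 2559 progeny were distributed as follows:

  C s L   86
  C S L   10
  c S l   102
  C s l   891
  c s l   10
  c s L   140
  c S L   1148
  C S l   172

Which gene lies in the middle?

c

The two rarest classes, C S L and c s l, are the double crossovers. Comparing them with the parentals, only the c allele has switched, so c is the middle locus and the order is l – c – s.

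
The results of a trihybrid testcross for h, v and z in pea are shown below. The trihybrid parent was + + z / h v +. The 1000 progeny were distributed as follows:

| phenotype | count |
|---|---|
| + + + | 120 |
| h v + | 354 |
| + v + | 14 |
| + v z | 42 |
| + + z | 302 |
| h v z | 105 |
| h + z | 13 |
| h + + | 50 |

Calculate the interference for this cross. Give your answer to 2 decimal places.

0.10

The two rarest classes, h + z and + v +, are the double crossovers. Comparing them with the parentals, only the h allele has switched, so h is the middle locus and the order is z – h – v.
z–h: (225 + 27)/1000 = 0.2520; h–v: (92 + 27)/1000 = 0.1190.
Expected DCO frequency = 0.2520 × 0.1190 ≈ 0.02999; observed = 27/1000 ≈ 0.02700.
Coefficient of coincidence = 0.02700/0.02999 ≈ 0.90; interference = 1 − 0.90 = 0.10.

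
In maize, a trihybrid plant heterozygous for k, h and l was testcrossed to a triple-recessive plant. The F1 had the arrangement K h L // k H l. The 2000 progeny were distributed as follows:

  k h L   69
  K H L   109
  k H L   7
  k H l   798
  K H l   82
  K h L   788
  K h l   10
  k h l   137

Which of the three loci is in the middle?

The two rarest classes, K h l and k H L, are the double crossovers. Comparing them with the parentals, only the l allele has switched, so l is the middle locus and the order is h – l – k.

l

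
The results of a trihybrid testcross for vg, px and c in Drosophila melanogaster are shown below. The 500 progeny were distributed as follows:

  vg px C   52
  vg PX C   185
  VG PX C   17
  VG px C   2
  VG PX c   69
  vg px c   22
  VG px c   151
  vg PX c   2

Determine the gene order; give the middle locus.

The two most frequent reciprocal classes, VG px c and vg PX C, are the parental types, so the F1 was VG px c / vg PX C.
The two rarest classes, VG px C and vg PX c, are the double crossovers. Comparing them with the parentals, only the c allele has switched, so c is the middle locus and the order is vg – c – px.

c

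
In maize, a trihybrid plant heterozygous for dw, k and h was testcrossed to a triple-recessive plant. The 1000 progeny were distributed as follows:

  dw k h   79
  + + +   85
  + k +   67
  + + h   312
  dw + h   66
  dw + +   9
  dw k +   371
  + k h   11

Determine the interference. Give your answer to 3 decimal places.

The two most frequent reciprocal classes, + + h and dw k +, are the parental types, so the F1 was + + h / dw k +.
The two rarest classes, + k h and dw + +, are the double crossovers. Comparing them with the parentals, only the k allele has switched, so k is the middle locus and the order is h – k – dw.
h–k: (164 + 20)/1000 = 0.1840; k–dw: (133 + 20)/1000 = 0.1530.
Expected DCO frequency = 0.1840 × 0.1530 ≈ 0.02815; observed = 20/1000 ≈ 0.02000.
Coefficient of coincidence = 0.02000/0.02815 ≈ 0.710; interference = 1 − 0.710 = 0.290.

0.290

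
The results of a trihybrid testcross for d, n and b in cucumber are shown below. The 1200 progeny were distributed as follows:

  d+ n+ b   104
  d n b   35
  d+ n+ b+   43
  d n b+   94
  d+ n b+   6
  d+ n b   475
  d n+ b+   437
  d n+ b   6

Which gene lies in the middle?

The two most frequent reciprocal classes, d+ n b and d n+ b+, are the parental types, so the F1 was d+ n b / d n+ b+.
The two rarest classes, d+ n b+ and d n+ b, are the double crossovers. Comparing them with the parentals, only the b allele has switched, so b is the middle locus and the order is d – b – n.

b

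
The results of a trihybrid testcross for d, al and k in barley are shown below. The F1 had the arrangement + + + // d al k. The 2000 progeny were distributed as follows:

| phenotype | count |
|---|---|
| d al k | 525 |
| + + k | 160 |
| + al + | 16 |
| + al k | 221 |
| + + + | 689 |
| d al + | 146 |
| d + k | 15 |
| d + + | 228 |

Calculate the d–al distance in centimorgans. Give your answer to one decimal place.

24.0 centimorgans

The two rarest classes, + al + and d + k, are the double crossovers. Comparing them with the parentals, only the al allele has switched, so al is the middle locus and the order is d – al – k.
Crossovers in the d–al interval produce the single-crossover classes d + + and + al k (228 + 221 = 449) plus the double crossovers (31).
RF(d–al) = (449 + 31) / 2000 = 480/2000 = 0.2400 → 24.0 centimorgans.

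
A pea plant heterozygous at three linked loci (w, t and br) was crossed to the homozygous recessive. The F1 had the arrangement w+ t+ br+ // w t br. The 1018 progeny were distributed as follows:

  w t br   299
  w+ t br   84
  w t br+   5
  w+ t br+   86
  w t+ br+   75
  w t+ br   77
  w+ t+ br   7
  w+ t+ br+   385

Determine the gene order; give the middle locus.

br

The two rarest classes, w+ t+ br and w t br+, are the double crossovers. Comparing them with the parentals, only the br allele has switched, so br is the middle locus and the order is t – br – w.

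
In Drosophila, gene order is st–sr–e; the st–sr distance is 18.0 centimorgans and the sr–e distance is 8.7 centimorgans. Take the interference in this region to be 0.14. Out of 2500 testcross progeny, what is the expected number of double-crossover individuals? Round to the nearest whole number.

Map distances give recombination frequencies of 0.180 and 0.087 for the two intervals.
With interference 0.14 (so coincidence = 0.86), expected double-crossover frequency = 0.180 × 0.087 × 0.86 = 0.01347.
Expected number = 0.01347 × 2500 = 33.67 ≈ 34.

34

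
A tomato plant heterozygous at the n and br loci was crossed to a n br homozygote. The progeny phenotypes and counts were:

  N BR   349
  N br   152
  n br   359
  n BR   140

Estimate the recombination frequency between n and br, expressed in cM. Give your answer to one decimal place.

29.2 cM

The two most frequent classes, N BR (349) and n br (359), are the parental types, so the F1 was N BR / n br.
The recombinant classes are N br and n BR: 152 + 140 = 292.
Recombination frequency = 292/1000 = 0.2920 ≈ 29.2%, i.e. 29.2 cM.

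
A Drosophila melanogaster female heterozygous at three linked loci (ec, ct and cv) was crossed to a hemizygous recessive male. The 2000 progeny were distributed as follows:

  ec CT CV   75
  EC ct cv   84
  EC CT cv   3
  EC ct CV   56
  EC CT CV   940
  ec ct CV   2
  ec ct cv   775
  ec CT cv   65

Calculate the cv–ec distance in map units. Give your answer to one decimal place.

8.2 map units

The two most frequent reciprocal classes, ec ct cv and EC CT CV, are the parental types, so the F1 was ec ct cv / EC CT CV.
The two rarest classes, ec ct CV and EC CT cv, are the double crossovers. Comparing them with the parentals, only the cv allele has switched, so cv is the middle locus and the order is ec – cv – ct.
Crossovers in the ec–cv interval produce the single-crossover classes EC ct cv and ec CT CV (84 + 75 = 159) plus the double crossovers (5).
RF(ec–cv) = (159 + 5) / 2000 = 164/2000 = 0.0820 → 8.2 map units.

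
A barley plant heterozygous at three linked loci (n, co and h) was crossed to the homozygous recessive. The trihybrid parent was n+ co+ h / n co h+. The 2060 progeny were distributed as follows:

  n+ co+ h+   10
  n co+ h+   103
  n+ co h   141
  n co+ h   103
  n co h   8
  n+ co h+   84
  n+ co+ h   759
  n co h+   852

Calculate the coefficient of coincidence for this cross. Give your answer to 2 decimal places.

The two rarest classes, n+ co+ h+ and n co h, are the double crossovers. Comparing them with the parentals, only the h allele has switched, so h is the middle locus and the order is n – h – co.
n–h: (187 + 18)/2060 = 0.0995; h–co: (244 + 18)/2060 = 0.1272.
Expected DCO frequency = 0.0995 × 0.1272 ≈ 0.01266; observed = 18/2060 ≈ 0.00874.
Coefficient of coincidence = 0.00874/0.01266 ≈ 0.69.

0.69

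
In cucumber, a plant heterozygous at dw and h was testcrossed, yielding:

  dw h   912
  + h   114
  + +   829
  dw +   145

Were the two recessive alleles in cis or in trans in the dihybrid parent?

cis

The two most frequent classes are + + (829) and dw h (912); these are the parental (non-recombinant) types.
So the F1 carried + + on one chromosome and dw h on the other — the recessive alleles are on the same chromosome (cis / coupling).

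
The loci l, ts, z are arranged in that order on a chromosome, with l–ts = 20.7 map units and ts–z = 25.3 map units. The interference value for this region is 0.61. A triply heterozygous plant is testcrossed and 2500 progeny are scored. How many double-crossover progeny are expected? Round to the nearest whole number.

51

Map distances give recombination frequencies of 0.207 and 0.253 for the two intervals.
With interference 0.61 (so coincidence = 0.39), expected double-crossover frequency = 0.207 × 0.253 × 0.39 = 0.02042.
Expected number = 0.02042 × 2500 = 51.06 ≈ 51.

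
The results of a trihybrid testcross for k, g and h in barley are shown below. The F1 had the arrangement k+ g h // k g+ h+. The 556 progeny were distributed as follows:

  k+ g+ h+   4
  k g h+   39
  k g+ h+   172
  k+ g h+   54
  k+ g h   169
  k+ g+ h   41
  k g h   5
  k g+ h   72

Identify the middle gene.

The two rarest classes, k g h and k+ g+ h+, are the double crossovers. Comparing them with the parentals, only the k allele has switched, so k is the middle locus and the order is h – k – g.

k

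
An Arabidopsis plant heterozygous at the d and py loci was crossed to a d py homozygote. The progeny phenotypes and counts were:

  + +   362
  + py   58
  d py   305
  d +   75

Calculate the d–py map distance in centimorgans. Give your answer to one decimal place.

The two most frequent classes, + + (362) and d py (305), are the parental types, so the F1 was + + / d py.
The recombinant classes are + py and d +: 58 + 75 = 133.
Recombination frequency = 133/800 = 0.1663 ≈ 16.6%, i.e. 16.6 centimorgans.

16.6 centimorgans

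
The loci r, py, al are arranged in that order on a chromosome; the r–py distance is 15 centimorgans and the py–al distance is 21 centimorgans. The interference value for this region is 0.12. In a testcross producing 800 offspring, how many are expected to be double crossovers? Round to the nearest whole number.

Map distances give recombination frequencies of 0.150 and 0.210 for the two intervals.
With interference 0.12 (so coincidence = 0.88), expected double-crossover frequency = 0.150 × 0.210 × 0.88 = 0.02772.
Expected number = 0.02772 × 800 = 22.18 ≈ 22.

22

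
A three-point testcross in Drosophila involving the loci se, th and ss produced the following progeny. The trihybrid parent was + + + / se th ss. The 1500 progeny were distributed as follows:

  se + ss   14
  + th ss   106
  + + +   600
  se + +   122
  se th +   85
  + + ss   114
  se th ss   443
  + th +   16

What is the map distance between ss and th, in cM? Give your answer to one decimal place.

15.3 cM

The two rarest classes, + th + and se + ss, are the double crossovers. Comparing them with the parentals, only the th allele has switched, so th is the middle locus and the order is ss – th – se.
Crossovers in the ss–th interval produce the single-crossover classes + + ss and se th + (114 + 85 = 199) plus the double crossovers (30).
RF(ss–th) = (199 + 30) / 1500 = 229/1500 = 0.1527 → 15.3 cM.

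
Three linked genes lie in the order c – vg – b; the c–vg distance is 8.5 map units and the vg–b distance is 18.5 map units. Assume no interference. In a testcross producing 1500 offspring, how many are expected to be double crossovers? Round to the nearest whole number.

Map distances give recombination frequencies of 0.085 and 0.185 for the two intervals.
With no interference, expected double-crossover frequency = 0.085 × 0.185 = 0.01572.
Expected number = 0.01572 × 1500 = 23.59 ≈ 24.

24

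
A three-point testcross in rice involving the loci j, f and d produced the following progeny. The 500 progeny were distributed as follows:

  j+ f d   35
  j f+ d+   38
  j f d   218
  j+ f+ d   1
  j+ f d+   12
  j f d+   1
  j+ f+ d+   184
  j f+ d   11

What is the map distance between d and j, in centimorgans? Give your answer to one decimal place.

The two most frequent reciprocal classes, j+ f+ d+ and j f d, are the parental types, so the F1 was j+ f+ d+ / j f d.
The two rarest classes, j+ f+ d and j f d+, are the double crossovers. Comparing them with the parentals, only the d allele has switched, so d is the middle locus and the order is j – d – f.
Crossovers in the j–d interval produce the single-crossover classes j f+ d+ and j+ f d (38 + 35 = 73) plus the double crossovers (2).
RF(j–d) = (73 + 2) / 500 = 75/500 = 0.1500 → 15.0 centimorgans.

15.0 centimorgans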